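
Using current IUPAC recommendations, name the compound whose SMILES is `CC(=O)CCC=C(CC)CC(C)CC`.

The longest carbon chain that includes the carbonyl and the multiple bond has 10 carbons, so the parent hydride is decane.
The principal characteristic group is a ketone (C=O on an internal carbon), named with the suffix -one.
A C=C double bond in the chain gives the infix -ene-.
Choose the numbering such that numbering from this end puts the carbonyl group at C-2 rather than C-9.
This places the carbonyl at C-2; the double bond between C-5 and C-6; an ethyl group at C-6; a methyl group at C-8.
The substituents are ordered alphabetically, ignoring any di-/tri- multipliers.
The name is 6-ethyl-8-methyldec-5-en-2-one.

6-ethyl-8-methyldec-5-en-2-one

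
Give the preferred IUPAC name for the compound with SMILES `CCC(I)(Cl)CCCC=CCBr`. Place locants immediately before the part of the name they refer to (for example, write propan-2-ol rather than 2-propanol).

1-bromo-7-chloro-7-iodonon-2-ene

The longest carbon chain that includes the multiple bond has 9 carbons, so the parent hydride is nonane.
The chain contains a C=C double bond, so the unsaturation ending is -ene.
The numbering direction is chosen so that numbering from this end puts the double bond at C-2 rather than C-7.
This places the double bond between C-2 and C-3; a bromo group at C-1; a chloro group at C-7; an iodo group at C-7.
The substituents are ordered alphabetically, ignoring any di-/tri- multipliers.
Putting it together: 1-bromo-7-chloro-7-iodonon-2-ene.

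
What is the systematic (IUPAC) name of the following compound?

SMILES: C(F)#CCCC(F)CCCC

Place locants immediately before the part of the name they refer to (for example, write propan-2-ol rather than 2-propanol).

The longest chain bearing the multiple bond is 9 carbons long (nonane).
A C≡C triple bond in the chain gives the infix -yne-.
Choose the numbering such that numbering from this end puts the triple bond at C-1 rather than C-8.
That gives the triple bond between C-1 and C-2; fluoro groups at C-1 and C-5.
Putting it together: 1,5-difluoronon-1-yne.

1,5-difluoronon-1-yne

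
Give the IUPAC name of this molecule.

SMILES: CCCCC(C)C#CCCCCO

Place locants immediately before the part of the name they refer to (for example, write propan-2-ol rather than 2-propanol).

7-methylundec-5-yn-1-ol

The longest chain bearing the –OH group and the multiple bond is 11 carbons long (undecane).
An alcohol (–OH) is the principal characteristic group, giving the suffix -ol.
A C≡C triple bond in the chain gives the infix -yne-.
The numbering direction is chosen so that numbering from this end puts the hydroxyl group at C-1 rather than C-11.
That gives the hydroxyl at C-1; the triple bond between C-5 and C-6; a methyl group at C-7.
The name is 7-methylundec-5-yn-1-ol.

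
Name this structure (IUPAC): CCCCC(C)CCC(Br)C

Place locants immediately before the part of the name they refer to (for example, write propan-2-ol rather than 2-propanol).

2-bromo-5-methylnonane

The longest carbon chain is 9 atoms: the parent is nonane.
Number the chain so that the substituent locant set {2,5} is lower than {5,8} at the first point of difference.
With this numbering: a bromo group at C-2; a methyl group at C-5.
The substituents are ordered alphabetically, ignoring any di-/tri- multipliers.
Assembling the pieces gives 2-bromo-5-methylnonane.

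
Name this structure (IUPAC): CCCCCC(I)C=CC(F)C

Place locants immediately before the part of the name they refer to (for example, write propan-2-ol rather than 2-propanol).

2-fluoro-5-iododec-3-ene

The longest chain bearing the multiple bond is 10 carbons long (decane).
A C=C double bond in the chain gives the infix -ene-.
Choose the numbering such that numbering from this end puts the double bond at C-3 rather than C-7.
With this numbering: the double bond between C-3 and C-4; a fluoro group at C-2; an iodo group at C-5.
The substituents are ordered alphabetically, ignoring any di-/tri- multipliers.
The name is 2-fluoro-5-iododec-3-ene.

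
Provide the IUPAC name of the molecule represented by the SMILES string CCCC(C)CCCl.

The longest continuous carbon chain has 6 atoms, so the parent hydride is hexane.
Number the chain so that the substituent locant set {1,3} is lower than {4,6} at the first point of difference.
That gives a chloro group at C-1; a methyl group at C-3.
Substituent prefixes are cited in alphabetical order (multiplying prefixes like di-/tri- are ignored for ordering).
The name is 1-chloro-3-methylhexane.

1-chloro-3-methylhexane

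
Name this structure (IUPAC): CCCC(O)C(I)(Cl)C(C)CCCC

5-chloro-5-iodo-6-methyldecan-4-ol

Counting along the main chain through the –OH group gives 10 carbons: the parent is decane.
The highest-priority functional group is an alcohol (–OH), so the name ends in -ol.
The numbering direction is chosen so that numbering from this end puts the hydroxyl group at C-4 rather than C-7.
With this numbering: the hydroxyl at C-4; a chloro group at C-5; an iodo group at C-5; a methyl group at C-6.
The substituents are ordered alphabetically, ignoring any di-/tri- multipliers.
Assembling the pieces gives 5-chloro-5-iodo-6-methyldecan-4-ol.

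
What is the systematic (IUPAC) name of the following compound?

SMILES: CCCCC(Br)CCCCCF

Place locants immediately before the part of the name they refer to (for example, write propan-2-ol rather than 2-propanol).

The longest carbon chain is 10 atoms: the parent is decane.
Choose the numbering such that the substituent locant set {1,6} is lower than {5,10} at the first point of difference.
With this numbering: a bromo group at C-6; a fluoro group at C-1.
Substituent prefixes are cited in alphabetical order (multiplying prefixes like di-/tri- are ignored for ordering).
Putting it together: 6-bromo-1-fluorodecane.

6-bromo-1-fluorodecane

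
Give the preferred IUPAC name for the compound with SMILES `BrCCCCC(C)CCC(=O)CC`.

10-bromo-6-methyldecan-3-one

The longest carbon chain that includes the carbonyl has 10 carbons, so the parent hydride is decane.
A ketone (C=O on an internal carbon) is the principal characteristic group, giving the suffix -one.
Choose the numbering such that numbering from this end puts the carbonyl group at C-3 rather than C-8.
That gives the carbonyl at C-3; a bromo group at C-10; a methyl group at C-6.
Prefixes are listed alphabetically: bromo, methyl.
Assembling the pieces gives 10-bromo-6-methyldecan-3-one.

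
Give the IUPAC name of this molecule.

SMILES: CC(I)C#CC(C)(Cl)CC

Counting along the main chain through the multiple bond gives 7 carbons: the parent is heptane.
There is one C≡C triple bond, indicated by the ending -yne.
Choose the numbering such that numbering from this end puts the triple bond at C-3 rather than C-4.
This places the triple bond between C-3 and C-4; a chloro group at C-5; an iodo group at C-2; a methyl group at C-5.
Substituent prefixes are cited in alphabetical order (multiplying prefixes like di-/tri- are ignored for ordering).
The name is 5-chloro-2-iodo-5-methylhept-3-yne.

5-chloro-2-iodo-5-methylhept-3-yne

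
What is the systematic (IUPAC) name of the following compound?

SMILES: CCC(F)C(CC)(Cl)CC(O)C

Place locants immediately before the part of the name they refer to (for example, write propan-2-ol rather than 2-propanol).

The longest chain bearing the –OH group is 7 carbons long (heptane).
An alcohol (–OH) is the principal characteristic group, giving the suffix -ol.
The numbering direction is chosen so that numbering from this end puts the hydroxyl group at C-2 rather than C-6.
That gives the hydroxyl at C-2; a chloro group at C-4; an ethyl group at C-4; a fluoro group at C-5.
Substituent prefixes are cited in alphabetical order (multiplying prefixes like di-/tri- are ignored for ordering).
The name is 4-chloro-4-ethyl-5-fluoroheptan-2-ol.

4-chloro-4-ethyl-5-fluoroheptan-2-ol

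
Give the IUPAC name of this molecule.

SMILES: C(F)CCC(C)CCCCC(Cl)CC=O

Counting along the main chain through the –CHO group gives 11 carbons: the parent is undecane.
An aldehyde (terminal –CHO) is the principal characteristic group, giving the suffix -al.
Number the chain so that the aldehyde carbon is C-1 by definition.
With this numbering: a chloro group at C-3; a fluoro group at C-11; a methyl group at C-8.
The substituents are ordered alphabetically, ignoring any di-/tri- multipliers.
The name is 3-chloro-11-fluoro-8-methylundecanal.

3-chloro-11-fluoro-8-methylundecanal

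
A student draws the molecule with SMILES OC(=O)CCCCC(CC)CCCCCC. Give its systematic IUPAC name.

6-ethyldodecanoic acid

The longest chain bearing the –COOH group is 12 carbons long (dodecane).
The highest-priority functional group is a carboxylic acid (terminal –COOH), so the name ends in -oic acid.
The numbering direction is chosen so that the carboxylic acid carbon is C-1 by definition.
With this numbering: an ethyl group at C-6.
Putting it together: 6-ethyldodecanoic acid.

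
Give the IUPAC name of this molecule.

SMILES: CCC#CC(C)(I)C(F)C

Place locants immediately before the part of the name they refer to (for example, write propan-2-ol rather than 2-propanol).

6-fluoro-5-iodo-5-methylhept-3-yne

Counting along the main chain through the multiple bond gives 7 carbons: the parent is heptane.
A C≡C triple bond in the chain gives the infix -yne-.
Number the chain so that numbering from this end puts the triple bond at C-3 rather than C-4.
That gives the triple bond between C-3 and C-4; a fluoro group at C-6; an iodo group at C-5; a methyl group at C-5.
Substituent prefixes are cited in alphabetical order (multiplying prefixes like di-/tri- are ignored for ordering).
Assembling the pieces gives 6-fluoro-5-iodo-5-methylhept-3-yne.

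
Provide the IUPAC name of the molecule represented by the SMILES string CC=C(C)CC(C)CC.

The longest chain bearing the multiple bond is 7 carbons long (heptane).
A C=C double bond in the chain gives the infix -ene-.
Number the chain so that numbering from this end puts the double bond at C-2 rather than C-5.
That gives the double bond between C-2 and C-3; methyl groups at C-3 and C-5.
Assembling the pieces gives 3,5-dimethylhept-2-ene.

3,5-dimethylhept-2-ene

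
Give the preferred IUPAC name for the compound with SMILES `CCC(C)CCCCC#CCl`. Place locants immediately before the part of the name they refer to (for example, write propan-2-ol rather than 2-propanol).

1-chloro-7-methylnon-1-yne

The longest chain bearing the multiple bond is 9 carbons long (nonane).
There is one C≡C triple bond, indicated by the ending -yne.
Number the chain so that numbering from this end puts the triple bond at C-1 rather than C-8.
With this numbering: the triple bond between C-1 and C-2; a chloro group at C-1; a methyl group at C-7.
Substituent prefixes are cited in alphabetical order (multiplying prefixes like di-/tri- are ignored for ordering).
The name is 1-chloro-7-methylnon-1-yne.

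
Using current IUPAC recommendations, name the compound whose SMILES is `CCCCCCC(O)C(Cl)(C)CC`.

3-chloro-3-methyldecan-4-ol

Counting along the main chain through the –OH group gives 10 carbons: the parent is decane.
The principal characteristic group is an alcohol (–OH), named with the suffix -ol.
The numbering direction is chosen so that numbering from this end puts the hydroxyl group at C-4 rather than C-7.
With this numbering: the hydroxyl at C-4; a chloro group at C-3; a methyl group at C-3.
Prefixes are listed alphabetically: chloro, methyl.
Putting it together: 3-chloro-3-methyldecan-4-ol.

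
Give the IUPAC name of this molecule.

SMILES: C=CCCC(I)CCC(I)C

5,8-diiodonon-1-ene

Counting along the main chain through the multiple bond gives 9 carbons: the parent is nonane.
There is one C=C double bond, indicated by the ending -ene.
The numbering direction is chosen so that numbering from this end puts the double bond at C-1 rather than C-8.
With this numbering: the double bond between C-1 and C-2; iodo groups at C-5 and C-8.
Putting it together: 5,8-diiodonon-1-ene.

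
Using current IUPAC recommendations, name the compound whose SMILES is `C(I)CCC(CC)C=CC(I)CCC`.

Counting along the main chain through the multiple bond gives 10 carbons: the parent is decane.
There is one C=C double bond, indicated by the ending -ene.
The numbering direction is chosen so that the substituent locant set {1,4,7} is lower than {4,7,10} at the first point of difference.
With this numbering: the double bond between C-5 and C-6; an ethyl group at C-4; iodo groups at C-1 and C-7.
Prefixes are listed alphabetically: ethyl, iodo.
Putting it together: 4-ethyl-1,7-diiododec-5-ene.

4-ethyl-1,7-diiododec-5-ene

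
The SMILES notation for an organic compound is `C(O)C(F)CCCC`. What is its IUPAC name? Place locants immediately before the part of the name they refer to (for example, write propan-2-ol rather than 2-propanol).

The longest chain bearing the –OH group is 6 carbons long (hexane).
An alcohol (–OH) is the principal characteristic group, giving the suffix -ol.
Number the chain so that numbering from this end puts the hydroxyl group at C-1 rather than C-6.
This places the hydroxyl at C-1; a fluoro group at C-2.
Putting it together: 2-fluorohexan-1-ol.

2-fluorohexan-1-ol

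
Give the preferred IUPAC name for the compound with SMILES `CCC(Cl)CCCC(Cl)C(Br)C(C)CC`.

The longest carbon chain is 11 atoms: the parent is undecane.
Number the chain so that the substituent locant set {3,4,5,9} is lower than {3,7,8,9} at the first point of difference.
With this numbering: a bromo group at C-4; chloro groups at C-5 and C-9; a methyl group at C-3.
Substituent prefixes are cited in alphabetical order (multiplying prefixes like di-/tri- are ignored for ordering).
Putting it together: 4-bromo-5,9-dichloro-3-methylundecane.

4-bromo-5,9-dichloro-3-methylundecane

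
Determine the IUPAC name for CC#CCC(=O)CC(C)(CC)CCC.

7-ethyl-7-methyldec-2-yn-5-one

The longest chain bearing the carbonyl and the multiple bond is 10 carbons long (decane).
The highest-priority functional group is a ketone (C=O on an internal carbon), so the name ends in -one.
There is one C≡C triple bond, indicated by the ending -yne.
Choose the numbering such that numbering from this end puts the carbonyl group at C-5 rather than C-6.
This places the carbonyl at C-5; the triple bond between C-2 and C-3; an ethyl group at C-7; a methyl group at C-7.
Substituent prefixes are cited in alphabetical order (multiplying prefixes like di-/tri- are ignored for ordering).
Putting it together: 7-ethyl-7-methyldec-2-yn-5-one.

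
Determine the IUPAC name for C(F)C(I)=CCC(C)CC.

Counting along the main chain through the multiple bond gives 7 carbons: the parent is heptane.
There is one C=C double bond, indicated by the ending -ene.
Choose the numbering such that numbering from this end puts the double bond at C-2 rather than C-5.
This places the double bond between C-2 and C-3; a fluoro group at C-1; an iodo group at C-2; a methyl group at C-5.
Prefixes are listed alphabetically: fluoro, iodo, methyl.
Putting it together: 1-fluoro-2-iodo-5-methylhept-2-ene.

1-fluoro-2-iodo-5-methylhept-2-ene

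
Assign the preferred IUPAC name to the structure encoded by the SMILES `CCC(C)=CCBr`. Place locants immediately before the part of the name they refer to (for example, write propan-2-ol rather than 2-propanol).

The longest chain bearing the multiple bond is 5 carbons long (pentane).
The chain contains a C=C double bond, so the unsaturation ending is -ene.
Choose the numbering such that numbering from this end puts the double bond at C-2 rather than C-3.
This places the double bond between C-2 and C-3; a bromo group at C-1; a methyl group at C-3.
The substituents are ordered alphabetically, ignoring any di-/tri- multipliers.
Assembling the pieces gives 1-bromo-3-methylpent-2-ene.

1-bromo-3-methylpent-2-ene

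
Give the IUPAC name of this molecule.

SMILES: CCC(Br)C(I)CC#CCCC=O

8-bromo-7-iododec-4-ynal

The longest carbon chain that includes the –CHO group and the multiple bond has 10 carbons, so the parent hydride is decane.
The highest-priority functional group is an aldehyde (terminal –CHO), so the name ends in -al.
There is one C≡C triple bond, indicated by the ending -yne.
The numbering direction is chosen so that the aldehyde carbon is C-1 by definition.
That gives the triple bond between C-4 and C-5; a bromo group at C-8; an iodo group at C-7.
The substituents are ordered alphabetically, ignoring any di-/tri- multipliers.
The name is 8-bromo-7-iododec-4-ynal.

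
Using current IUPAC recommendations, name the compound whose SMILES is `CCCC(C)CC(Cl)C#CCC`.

The longest carbon chain that includes the multiple bond has 10 carbons, so the parent hydride is decane.
The chain contains a C≡C triple bond, so the unsaturation ending is -yne.
The numbering direction is chosen so that numbering from this end puts the triple bond at C-3 rather than C-7.
With this numbering: the triple bond between C-3 and C-4; a chloro group at C-5; a methyl group at C-7.
The substituents are ordered alphabetically, ignoring any di-/tri- multipliers.
The name is 5-chloro-7-methyldec-3-yne.

5-chloro-7-methyldec-3-yne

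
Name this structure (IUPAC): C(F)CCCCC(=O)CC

8-fluorooctan-3-one

The longest carbon chain that includes the carbonyl has 8 carbons, so the parent hydride is octane.
A ketone (C=O on an internal carbon) is the principal characteristic group, giving the suffix -one.
Choose the numbering such that numbering from this end puts the carbonyl group at C-3 rather than C-6.
That gives the carbonyl at C-3; a fluoro group at C-8.
Assembling the pieces gives 8-fluorooctan-3-one.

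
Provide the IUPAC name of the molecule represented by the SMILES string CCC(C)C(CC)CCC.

The longest continuous carbon chain has 7 atoms, so the parent hydride is heptane.
Number the chain so that the substituent locant set {3,4} is lower than {4,5} at the first point of difference.
With this numbering: an ethyl group at C-4; a methyl group at C-3.
Substituent prefixes are cited in alphabetical order (multiplying prefixes like di-/tri- are ignored for ordering).
Assembling the pieces gives 4-ethyl-3-methylheptane.

4-ethyl-3-methylheptane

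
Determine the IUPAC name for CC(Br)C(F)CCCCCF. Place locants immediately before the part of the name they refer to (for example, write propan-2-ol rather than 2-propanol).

7-bromo-1,6-difluorooctane

The longest continuous carbon chain has 8 atoms, so the parent hydride is octane.
Choose the numbering such that the substituent locant set {1,6,7} is lower than {2,3,8} at the first point of difference.
This places a bromo group at C-7; fluoro groups at C-1 and C-6.
Prefixes are listed alphabetically: bromo, fluoro.
The name is 7-bromo-1,6-difluorooctane.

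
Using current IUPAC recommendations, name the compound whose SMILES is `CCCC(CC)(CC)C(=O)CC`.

4,4-diethylheptan-3-one

The longest carbon chain that includes the carbonyl has 7 carbons, so the parent hydride is heptane.
The principal characteristic group is a ketone (C=O on an internal carbon), named with the suffix -one.
The numbering direction is chosen so that numbering from this end puts the carbonyl group at C-3 rather than C-5.
That gives the carbonyl at C-3; two ethyl groups at C-4.
The name is 4,4-diethylheptan-3-one.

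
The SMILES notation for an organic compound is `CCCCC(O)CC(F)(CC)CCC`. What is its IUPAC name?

The longest chain bearing the –OH group is 10 carbons long (decane).
The highest-priority functional group is an alcohol (–OH), so the name ends in -ol.
Number the chain so that numbering from this end puts the hydroxyl group at C-5 rather than C-6.
That gives the hydroxyl at C-5; an ethyl group at C-7; a fluoro group at C-7.
The substituents are ordered alphabetically, ignoring any di-/tri- multipliers.
The name is 7-ethyl-7-fluorodecan-5-ol.

7-ethyl-7-fluorodecan-5-ol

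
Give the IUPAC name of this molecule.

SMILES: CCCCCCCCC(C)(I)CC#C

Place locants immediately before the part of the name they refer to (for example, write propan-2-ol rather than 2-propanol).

The longest chain bearing the multiple bond is 12 carbons long (dodecane).
There is one C≡C triple bond, indicated by the ending -yne.
The numbering direction is chosen so that numbering from this end puts the triple bond at C-1 rather than C-11.
This places the triple bond between C-1 and C-2; an iodo group at C-4; a methyl group at C-4.
Substituent prefixes are cited in alphabetical order (multiplying prefixes like di-/tri- are ignored for ordering).
Putting it together: 4-iodo-4-methyldodec-1-yne.

4-iodo-4-methyldodec-1-yne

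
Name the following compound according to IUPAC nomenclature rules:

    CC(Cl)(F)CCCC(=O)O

The longest chain bearing the –COOH group is 6 carbons long (hexane).
A carboxylic acid (terminal –COOH) is the principal characteristic group, giving the suffix -oic acid.
Choose the numbering such that the carboxylic acid carbon is C-1 by definition.
This places a chloro group at C-5; a fluoro group at C-5.
Substituent prefixes are cited in alphabetical order (multiplying prefixes like di-/tri- are ignored for ordering).
The name is 5-chloro-5-fluorohexanoic acid.

5-chloro-5-fluorohexanoic acid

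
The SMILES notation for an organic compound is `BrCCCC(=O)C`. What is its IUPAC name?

Counting along the main chain through the carbonyl gives 5 carbons: the parent is pentane.
The highest-priority functional group is a ketone (C=O on an internal carbon), so the name ends in -one.
Number the chain so that numbering from this end puts the carbonyl group at C-2 rather than C-4.
This places the carbonyl at C-2; a bromo group at C-5.
Assembling the pieces gives 5-bromopentan-2-one.

5-bromopentan-2-one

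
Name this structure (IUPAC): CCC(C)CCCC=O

5-methylheptanal

Counting along the main chain through the –CHO group gives 7 carbons: the parent is heptane.
The highest-priority functional group is an aldehyde (terminal –CHO), so the name ends in -al.
Choose the numbering such that the aldehyde carbon is C-1 by definition.
That gives a methyl group at C-5.
The name is 5-methylheptanal.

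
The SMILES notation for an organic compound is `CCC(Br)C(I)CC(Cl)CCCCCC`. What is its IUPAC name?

The longest continuous carbon chain has 12 atoms, so the parent hydride is dodecane.
The numbering direction is chosen so that the substituent locant set {3,4,6} is lower than {7,9,10} at the first point of difference.
With this numbering: a bromo group at C-3; a chloro group at C-6; an iodo group at C-4.
Prefixes are listed alphabetically: bromo, chloro, iodo.
Putting it together: 3-bromo-6-chloro-4-iodododecane.

3-bromo-6-chloro-4-iodododecane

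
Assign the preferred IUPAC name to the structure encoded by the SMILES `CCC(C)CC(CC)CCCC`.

5-ethyl-3-methylnonane

The longest continuous carbon chain has 9 atoms, so the parent hydride is nonane.
Choose the numbering such that the substituent locant set {3,5} is lower than {5,7} at the first point of difference.
This places an ethyl group at C-5; a methyl group at C-3.
Prefixes are listed alphabetically: ethyl, methyl.
Putting it together: 5-ethyl-3-methylnonane.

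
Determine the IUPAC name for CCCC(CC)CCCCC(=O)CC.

The longest chain bearing the carbonyl is 11 carbons long (undecane).
The principal characteristic group is a ketone (C=O on an internal carbon), named with the suffix -one.
The numbering direction is chosen so that numbering from this end puts the carbonyl group at C-3 rather than C-9.
That gives the carbonyl at C-3; an ethyl group at C-8.
Assembling the pieces gives 8-ethylundecan-3-one.

8-ethylundecan-3-one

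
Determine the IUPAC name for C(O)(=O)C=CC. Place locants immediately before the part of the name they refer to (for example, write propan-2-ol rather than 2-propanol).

The longest carbon chain that includes the –COOH group and the multiple bond has 4 carbons, so the parent hydride is butane.
A carboxylic acid (terminal –COOH) is the principal characteristic group, giving the suffix -oic acid.
The chain contains a C=C double bond, so the unsaturation ending is -ene.
The numbering direction is chosen so that the carboxylic acid carbon is C-1 by definition.
That gives the double bond between C-2 and C-3.
Assembling the pieces gives but-2-enoic acid.

but-2-enoic acid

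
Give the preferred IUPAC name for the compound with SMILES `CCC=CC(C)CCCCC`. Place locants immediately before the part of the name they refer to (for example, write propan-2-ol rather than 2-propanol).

5-methyldec-3-ene

Counting along the main chain through the multiple bond gives 10 carbons: the parent is decane.
The chain contains a C=C double bond, so the unsaturation ending is -ene.
Choose the numbering such that numbering from this end puts the double bond at C-3 rather than C-7.
This places the double bond between C-3 and C-4; a methyl group at C-5.
Putting it together: 5-methyldec-3-ene.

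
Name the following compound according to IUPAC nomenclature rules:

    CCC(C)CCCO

Counting along the main chain through the –OH group gives 6 carbons: the parent is hexane.
The highest-priority functional group is an alcohol (–OH), so the name ends in -ol.
Choose the numbering such that numbering from this end puts the hydroxyl group at C-1 rather than C-6.
With this numbering: the hydroxyl at C-1; a methyl group at C-4.
Assembling the pieces gives 4-methylhexan-1-ol.

4-methylhexan-1-ol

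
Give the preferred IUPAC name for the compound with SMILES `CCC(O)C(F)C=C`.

4-fluorohex-5-en-3-ol

The longest chain bearing the –OH group and the multiple bond is 6 carbons long (hexane).
The highest-priority functional group is an alcohol (–OH), so the name ends in -ol.
There is one C=C double bond, indicated by the ending -ene.
Choose the numbering such that numbering from this end puts the hydroxyl group at C-3 rather than C-4.
That gives the hydroxyl at C-3; the double bond between C-5 and C-6; a fluoro group at C-4.
The name is 4-fluorohex-5-en-3-ol.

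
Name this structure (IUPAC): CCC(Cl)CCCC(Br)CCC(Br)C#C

Counting along the main chain through the multiple bond gives 12 carbons: the parent is dodecane.
There is one C≡C triple bond, indicated by the ending -yne.
Number the chain so that numbering from this end puts the triple bond at C-1 rather than C-11.
With this numbering: the triple bond between C-1 and C-2; bromo groups at C-3 and C-6; a chloro group at C-10.
The substituents are ordered alphabetically, ignoring any di-/tri- multipliers.
Assembling the pieces gives 3,6-dibromo-10-chlorododec-1-yne.

3,6-dibromo-10-chlorododec-1-yne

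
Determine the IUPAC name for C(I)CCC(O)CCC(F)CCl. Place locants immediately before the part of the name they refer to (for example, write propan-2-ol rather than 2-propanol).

Counting along the main chain through the –OH group gives 8 carbons: the parent is octane.
The principal characteristic group is an alcohol (–OH), named with the suffix -ol.
Number the chain so that numbering from this end puts the hydroxyl group at C-4 rather than C-5.
This places the hydroxyl at C-4; a chloro group at C-8; a fluoro group at C-7; an iodo group at C-1.
Prefixes are listed alphabetically: chloro, fluoro, iodo.
Assembling the pieces gives 8-chloro-7-fluoro-1-iodooctan-4-ol.

8-chloro-7-fluoro-1-iodooctan-4-ol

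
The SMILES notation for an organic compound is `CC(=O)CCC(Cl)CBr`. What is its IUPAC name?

6-bromo-5-chlorohexan-2-one

The longest carbon chain that includes the carbonyl has 6 carbons, so the parent hydride is hexane.
The principal characteristic group is a ketone (C=O on an internal carbon), named with the suffix -one.
Number the chain so that numbering from this end puts the carbonyl group at C-2 rather than C-5.
With this numbering: the carbonyl at C-2; a bromo group at C-6; a chloro group at C-5.
Substituent prefixes are cited in alphabetical order (multiplying prefixes like di-/tri- are ignored for ordering).
Putting it together: 6-bromo-5-chlorohexan-2-one.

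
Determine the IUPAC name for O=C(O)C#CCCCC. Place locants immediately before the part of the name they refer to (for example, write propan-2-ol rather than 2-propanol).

hept-2-ynoic acid

Counting along the main chain through the –COOH group and the multiple bond gives 7 carbons: the parent is heptane.
The highest-priority functional group is a carboxylic acid (terminal –COOH), so the name ends in -oic acid.
The chain contains a C≡C triple bond, so the unsaturation ending is -yne.
The numbering direction is chosen so that the carboxylic acid carbon is C-1 by definition.
With this numbering: the triple bond between C-2 and C-3.
Assembling the pieces gives hept-2-ynoic acid.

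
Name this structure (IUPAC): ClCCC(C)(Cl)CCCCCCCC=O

Counting along the main chain through the –CHO group gives 11 carbons: the parent is undecane.
The principal characteristic group is an aldehyde (terminal –CHO), named with the suffix -al.
The numbering direction is chosen so that the aldehyde carbon is C-1 by definition.
With this numbering: chloro groups at C-9 and C-11; a methyl group at C-9.
The substituents are ordered alphabetically, ignoring any di-/tri- multipliers.
The name is 9,11-dichloro-9-methylundecanal.

9,11-dichloro-9-methylundecanal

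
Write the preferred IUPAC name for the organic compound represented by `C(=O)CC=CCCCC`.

oct-3-enal

The longest carbon chain that includes the –CHO group and the multiple bond has 8 carbons, so the parent hydride is octane.
The principal characteristic group is an aldehyde (terminal –CHO), named with the suffix -al.
A C=C double bond in the chain gives the infix -ene-.
The numbering direction is chosen so that the aldehyde carbon is C-1 by definition.
That gives the double bond between C-3 and C-4.
The name is oct-3-enal.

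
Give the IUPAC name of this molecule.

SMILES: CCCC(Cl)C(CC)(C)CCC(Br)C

2-bromo-6-chloro-5-ethyl-5-methylnonane

The longest carbon chain is 9 atoms: the parent is nonane.
Choose the numbering such that the substituent locant set {2,5,5,6} is lower than {4,5,5,8} at the first point of difference.
With this numbering: a bromo group at C-2; a chloro group at C-6; an ethyl group at C-5; a methyl group at C-5.
Prefixes are listed alphabetically: bromo, chloro, ethyl, methyl.
Putting it together: 2-bromo-6-chloro-5-ethyl-5-methylnonane.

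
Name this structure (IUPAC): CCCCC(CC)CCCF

4-ethyl-1-fluorooctane

The longest carbon chain is 8 atoms: the parent is octane.
The numbering direction is chosen so that the substituent locant set {1,4} is lower than {5,8} at the first point of difference.
This places an ethyl group at C-4; a fluoro group at C-1.
The substituents are ordered alphabetically, ignoring any di-/tri- multipliers.
Assembling the pieces gives 4-ethyl-1-fluorooctane.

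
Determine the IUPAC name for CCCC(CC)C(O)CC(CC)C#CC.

4,7-diethyldec-8-yn-5-ol

The longest chain bearing the –OH group and the multiple bond is 10 carbons long (decane).
An alcohol (–OH) is the principal characteristic group, giving the suffix -ol.
There is one C≡C triple bond, indicated by the ending -yne.
Choose the numbering such that numbering from this end puts the hydroxyl group at C-5 rather than C-6.
This places the hydroxyl at C-5; the triple bond between C-8 and C-9; ethyl groups at C-4 and C-7.
Assembling the pieces gives 4,7-diethyldec-8-yn-5-ol.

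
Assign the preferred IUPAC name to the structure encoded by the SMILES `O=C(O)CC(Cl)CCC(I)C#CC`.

Counting along the main chain through the –COOH group and the multiple bond gives 9 carbons: the parent is nonane.
The principal characteristic group is a carboxylic acid (terminal –COOH), named with the suffix -oic acid.
The chain contains a C≡C triple bond, so the unsaturation ending is -yne.
The numbering direction is chosen so that the carboxylic acid carbon is C-1 by definition.
This places the triple bond between C-7 and C-8; a chloro group at C-3; an iodo group at C-6.
Substituent prefixes are cited in alphabetical order (multiplying prefixes like di-/tri- are ignored for ordering).
Assembling the pieces gives 3-chloro-6-iodonon-7-ynoic acid.

3-chloro-6-iodonon-7-ynoic acid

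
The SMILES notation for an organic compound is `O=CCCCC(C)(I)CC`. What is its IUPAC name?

The longest chain bearing the –CHO group is 7 carbons long (heptane).
An aldehyde (terminal –CHO) is the principal characteristic group, giving the suffix -al.
The numbering direction is chosen so that the aldehyde carbon is C-1 by definition.
With this numbering: an iodo group at C-5; a methyl group at C-5.
Substituent prefixes are cited in alphabetical order (multiplying prefixes like di-/tri- are ignored for ordering).
Putting it together: 5-iodo-5-methylheptanal.

5-iodo-5-methylheptanal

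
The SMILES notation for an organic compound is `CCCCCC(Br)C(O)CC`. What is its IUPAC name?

The longest chain bearing the –OH group is 9 carbons long (nonane).
An alcohol (–OH) is the principal characteristic group, giving the suffix -ol.
The numbering direction is chosen so that numbering from this end puts the hydroxyl group at C-3 rather than C-7.
This places the hydroxyl at C-3; a bromo group at C-4.
The name is 4-bromononan-3-ol.

4-bromononan-3-ol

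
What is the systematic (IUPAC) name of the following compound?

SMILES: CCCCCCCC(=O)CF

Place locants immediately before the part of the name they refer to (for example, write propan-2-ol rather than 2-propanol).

1-fluorononan-2-one

Counting along the main chain through the carbonyl gives 9 carbons: the parent is nonane.
The highest-priority functional group is a ketone (C=O on an internal carbon), so the name ends in -one.
The numbering direction is chosen so that numbering from this end puts the carbonyl group at C-2 rather than C-8.
That gives the carbonyl at C-2; a fluoro group at C-1.
Putting it together: 1-fluorononan-2-one.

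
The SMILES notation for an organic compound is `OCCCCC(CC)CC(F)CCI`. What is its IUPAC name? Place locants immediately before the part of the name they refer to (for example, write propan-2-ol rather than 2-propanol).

The longest chain bearing the –OH group is 9 carbons long (nonane).
The principal characteristic group is an alcohol (–OH), named with the suffix -ol.
Choose the numbering such that numbering from this end puts the hydroxyl group at C-1 rather than C-9.
This places the hydroxyl at C-1; an ethyl group at C-5; a fluoro group at C-7; an iodo group at C-9.
The substituents are ordered alphabetically, ignoring any di-/tri- multipliers.
The name is 5-ethyl-7-fluoro-9-iodononan-1-ol.

5-ethyl-7-fluoro-9-iodononan-1-ol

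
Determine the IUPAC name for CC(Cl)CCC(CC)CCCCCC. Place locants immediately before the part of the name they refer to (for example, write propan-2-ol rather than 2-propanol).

The longest carbon chain is 11 atoms: the parent is undecane.
The numbering direction is chosen so that the substituent locant set {2,5} is lower than {7,10} at the first point of difference.
That gives a chloro group at C-2; an ethyl group at C-5.
Substituent prefixes are cited in alphabetical order (multiplying prefixes like di-/tri- are ignored for ordering).
Putting it together: 2-chloro-5-ethylundecane.

2-chloro-5-ethylundecane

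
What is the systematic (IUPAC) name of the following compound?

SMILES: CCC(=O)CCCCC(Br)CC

8-bromodecan-3-one

Counting along the main chain through the carbonyl gives 10 carbons: the parent is decane.
A ketone (C=O on an internal carbon) is the principal characteristic group, giving the suffix -one.
The numbering direction is chosen so that numbering from this end puts the carbonyl group at C-3 rather than C-8.
With this numbering: the carbonyl at C-3; a bromo group at C-8.
Assembling the pieces gives 8-bromodecan-3-one.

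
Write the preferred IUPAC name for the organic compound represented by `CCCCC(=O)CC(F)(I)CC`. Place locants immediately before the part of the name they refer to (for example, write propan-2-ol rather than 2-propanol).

The longest carbon chain that includes the carbonyl has 9 carbons, so the parent hydride is nonane.
The principal characteristic group is a ketone (C=O on an internal carbon), named with the suffix -one.
The numbering direction is chosen so that the substituent locant set {3,3} is lower than {7,7} at the first point of difference.
With this numbering: the carbonyl at C-5; a fluoro group at C-3; an iodo group at C-3.
The substituents are ordered alphabetically, ignoring any di-/tri- multipliers.
The name is 3-fluoro-3-iodononan-5-one.

3-fluoro-3-iodononan-5-one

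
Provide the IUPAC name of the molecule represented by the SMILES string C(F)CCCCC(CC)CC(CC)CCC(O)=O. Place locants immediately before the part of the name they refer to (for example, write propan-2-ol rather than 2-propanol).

The longest chain bearing the –COOH group is 11 carbons long (undecane).
A carboxylic acid (terminal –COOH) is the principal characteristic group, giving the suffix -oic acid.
The numbering direction is chosen so that the carboxylic acid carbon is C-1 by definition.
This places ethyl groups at C-4 and C-6; a fluoro group at C-11.
The substituents are ordered alphabetically, ignoring any di-/tri- multipliers.
The name is 4,6-diethyl-11-fluoroundecanoic acid.

4,6-diethyl-11-fluoroundecanoic acid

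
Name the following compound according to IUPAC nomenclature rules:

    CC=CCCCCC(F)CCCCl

11-chloro-8-fluoroundec-2-ene

Counting along the main chain through the multiple bond gives 11 carbons: the parent is undecane.
There is one C=C double bond, indicated by the ending -ene.
The numbering direction is chosen so that numbering from this end puts the double bond at C-2 rather than C-9.
This places the double bond between C-2 and C-3; a chloro group at C-11; a fluoro group at C-8.
The substituents are ordered alphabetically, ignoring any di-/tri- multipliers.
Assembling the pieces gives 11-chloro-8-fluoroundec-2-ene.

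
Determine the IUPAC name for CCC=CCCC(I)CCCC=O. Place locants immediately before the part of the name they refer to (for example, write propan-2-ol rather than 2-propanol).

Counting along the main chain through the –CHO group and the multiple bond gives 11 carbons: the parent is undecane.
An aldehyde (terminal –CHO) is the principal characteristic group, giving the suffix -al.
A C=C double bond in the chain gives the infix -ene-.
Choose the numbering such that the aldehyde carbon is C-1 by definition.
This places the double bond between C-8 and C-9; an iodo group at C-5.
Putting it together: 5-iodoundec-8-enal.

5-iodoundec-8-enal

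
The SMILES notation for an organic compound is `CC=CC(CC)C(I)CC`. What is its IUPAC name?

4-ethyl-5-iodohept-2-ene

The longest carbon chain that includes the multiple bond has 7 carbons, so the parent hydride is heptane.
A C=C double bond in the chain gives the infix -ene-.
The numbering direction is chosen so that numbering from this end puts the double bond at C-2 rather than C-5.
With this numbering: the double bond between C-2 and C-3; an ethyl group at C-4; an iodo group at C-5.
Prefixes are listed alphabetically: ethyl, iodo.
Putting it together: 4-ethyl-5-iodohept-2-ene.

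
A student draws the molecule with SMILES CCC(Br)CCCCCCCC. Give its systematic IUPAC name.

3-bromoundecane

The parent chain contains 11 carbons (undecane).
Number the chain so that the substituent locant set {3} is lower than {9} at the first point of difference.
This places a bromo group at C-3.
Assembling the pieces gives 3-bromoundecane.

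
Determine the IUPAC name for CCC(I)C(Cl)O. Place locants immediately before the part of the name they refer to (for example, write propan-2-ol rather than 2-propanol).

Counting along the main chain through the –OH group gives 4 carbons: the parent is butane.
An alcohol (–OH) is the principal characteristic group, giving the suffix -ol.
Number the chain so that numbering from this end puts the hydroxyl group at C-1 rather than C-4.
This places the hydroxyl at C-1; a chloro group at C-1; an iodo group at C-2.
The substituents are ordered alphabetically, ignoring any di-/tri- multipliers.
The name is 1-chloro-2-iodobutan-1-ol.

1-chloro-2-iodobutan-1-ol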